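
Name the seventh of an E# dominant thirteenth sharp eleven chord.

Root of E# dominant thirteenth sharp eleven = E-sharp. The 7th is a minor 7th: E-sharp up a minor 7th → D-sharp.

D-sharp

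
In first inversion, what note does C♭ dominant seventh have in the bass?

Eb

C♭ dominant seventh in root position is Cb–Eb–Gb–Bbb.
First inversion places the third in the bass, which is Eb.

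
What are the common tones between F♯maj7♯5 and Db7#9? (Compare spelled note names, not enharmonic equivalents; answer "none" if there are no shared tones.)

F♯maj7♯5 = F#, A#, C##, E#.
Db7#9 = Db, F, Ab, Cb, E.
Shared: none.

none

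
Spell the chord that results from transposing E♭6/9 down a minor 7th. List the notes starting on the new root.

F, A, C, D, G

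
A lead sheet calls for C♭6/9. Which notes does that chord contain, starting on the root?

Cb, Eb, Gb, Ab, Db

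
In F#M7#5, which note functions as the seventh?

E#

Root of F#M7#5 = F#. The 7th is a major 7th: F# up a major 7th → E#.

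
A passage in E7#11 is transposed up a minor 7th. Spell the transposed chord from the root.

Transposed root: E → D (minor 7th up). So we spell D dominant seventh sharp eleven:
root → D
3rd (major 3rd) → F#
5th (perfect 5th) → A
7th (minor 7th) → C
11th (augmented 11th) → G#

D, F#, A, C, G#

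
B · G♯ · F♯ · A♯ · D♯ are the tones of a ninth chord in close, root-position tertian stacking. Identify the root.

G♯

Arranged so that each adjacent pair is a third by letter name: G♯ – B – D♯ – F♯ – A♯.
The bottom of that stack, G♯, is the root (this is G♯ minor ninth).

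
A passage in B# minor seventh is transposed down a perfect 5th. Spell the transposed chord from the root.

E-sharp – G-sharp – B-sharp – D-sharp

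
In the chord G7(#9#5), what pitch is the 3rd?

B

Root of G7(#9#5) = G. The 3rd is a major 3rd: G up a major 3rd → B.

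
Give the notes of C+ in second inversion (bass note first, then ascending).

In root position, C+ is C–E–G#.
Second inversion puts the fifth (G#) in the bass.

G#  C  E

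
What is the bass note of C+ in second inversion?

G#

C+ = C–E–G#. Second inversion → fifth in the bass = G#.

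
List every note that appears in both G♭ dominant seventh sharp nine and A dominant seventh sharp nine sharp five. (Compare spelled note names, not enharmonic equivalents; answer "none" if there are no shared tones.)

G♭ dominant seventh sharp nine = G-flat, B-flat, D-flat, F-flat, A.
A dominant seventh sharp nine sharp five = A, C-sharp, E-sharp, G, B-sharp.
Shared: A.

A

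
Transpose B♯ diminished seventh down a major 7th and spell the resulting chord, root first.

Transposed root: B# → C# (major 7th down). So we spell C# diminished seventh:
- root: C#
- minor 3rd: E
- diminished 5th: G
- diminished 7th: Bb

C#, E, G, Bb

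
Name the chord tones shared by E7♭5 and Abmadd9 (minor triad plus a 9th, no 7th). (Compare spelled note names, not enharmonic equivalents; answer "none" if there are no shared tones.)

E7♭5: E G♯ B♭ D
Abmadd9: A♭ C♭ E♭ B♭
Common to both → B♭.

B♭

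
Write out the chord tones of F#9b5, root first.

F# – A# – C – E – G#

F#9b5 is a dominant ninth flat five built on F#.
root → F#
3rd (major 3rd) → A#
5th (diminished 5th) → C
7th (minor 7th) → E
9th (major 9th) → G#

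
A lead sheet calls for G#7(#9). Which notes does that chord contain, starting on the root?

G#7(#9) is a dominant seventh sharp nine built on G♯.
Root: G♯
Major 3rd (3rd): B♯
Perfect 5th (5th): D♯
Minor 7th (7th): F♯
Augmented 9th (9th): A𝄪

G♯  B♯  D♯  F♯  A𝄪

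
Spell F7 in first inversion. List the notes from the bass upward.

A C Eb F

F7 = F–A–C–Eb; first inversion → third (A) lowest.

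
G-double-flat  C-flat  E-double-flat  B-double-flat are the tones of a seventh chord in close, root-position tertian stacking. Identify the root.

C-flat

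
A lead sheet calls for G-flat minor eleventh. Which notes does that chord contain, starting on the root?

G-flat, B-double-flat, D-flat, F-flat, A-flat, C-flat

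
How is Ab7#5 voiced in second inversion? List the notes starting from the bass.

E, G♭, A♭, C

Ab7#5 = A♭–C–E–G♭; second inversion → fifth (E) lowest.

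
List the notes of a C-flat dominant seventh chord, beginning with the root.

Cb  Eb  Gb  Bbb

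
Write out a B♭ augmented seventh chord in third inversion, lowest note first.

In root position, B♭ augmented seventh is Bb–D–F#–Ab.
Third inversion puts the seventh (Ab) in the bass.

Ab – Bb – D – F#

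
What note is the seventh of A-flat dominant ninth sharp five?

A-flat dominant ninth sharp five is built on A♭; its 7th is a minor 7th above the root.
A seventh above A uses the letter G, and the minor 7th above A♭ is G♭.

G♭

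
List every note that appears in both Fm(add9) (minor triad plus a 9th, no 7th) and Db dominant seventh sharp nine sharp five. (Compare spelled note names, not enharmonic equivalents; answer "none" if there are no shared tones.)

F

Fm(add9): F A♭ C G
Db dominant seventh sharp nine sharp five: D♭ F A C♭ E
Common to both → F.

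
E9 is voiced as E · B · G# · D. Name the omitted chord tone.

F#

E9 = E, G#, B, D, F#. The voicing lacks the 9th (major 9th), F#.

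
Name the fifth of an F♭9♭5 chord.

Cbb

Root of F♭9♭5 = Fb. The 5th is a diminished 5th: Fb up a diminished 5th → Cbb.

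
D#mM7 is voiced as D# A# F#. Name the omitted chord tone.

D#mM7 = D#, F#, A#, C##. The voicing lacks the 7th (major 7th), C##.

C##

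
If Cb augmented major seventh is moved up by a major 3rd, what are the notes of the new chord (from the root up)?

C-flat up a major 3rd → E-flat. New chord: E-flat augmented major seventh.
- root: E-flat
- major 3rd: G
- augmented 5th: B
- major 7th: D

E-flat, G, B, D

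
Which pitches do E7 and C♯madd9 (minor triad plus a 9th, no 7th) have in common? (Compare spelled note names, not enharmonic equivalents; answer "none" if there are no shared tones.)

E7: E G♯ B D
C♯madd9: C♯ E G♯ D♯
Common to both → E, G♯.

E, G♯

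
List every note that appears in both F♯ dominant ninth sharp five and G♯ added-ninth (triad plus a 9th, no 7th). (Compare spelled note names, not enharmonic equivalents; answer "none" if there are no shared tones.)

F♯ dominant ninth sharp five: F♯ A♯ C𝄪 E G♯
G♯ added-ninth: G♯ B♯ D♯ A♯
Common to both → A♯, G♯.

A♯ – G♯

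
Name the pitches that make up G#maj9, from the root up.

G#maj9: major ninth on G#.
Root: G#
Major 3rd (3rd): B#
Perfect 5th (5th): D#
Major 7th (7th): F##
Major 9th (9th): A#

G#, B#, D#, F##, A#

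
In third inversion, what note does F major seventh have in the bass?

E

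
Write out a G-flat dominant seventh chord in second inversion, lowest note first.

D-flat, F-flat, G-flat, B-flat

In root position, G-flat dominant seventh is G-flat–B-flat–D-flat–F-flat.
Second inversion puts the fifth (D-flat) in the bass.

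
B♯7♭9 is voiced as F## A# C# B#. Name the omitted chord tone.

D##

B♯7♭9 = B#, D##, F##, A#, C#. The voicing lacks the 3rd (major 3rd), D##.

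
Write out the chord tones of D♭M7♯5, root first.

Db, F, A, C

Root Db, quality augmented major seventh:
- root: Db
- major 3rd: F
- augmented 5th: A
- major 7th: C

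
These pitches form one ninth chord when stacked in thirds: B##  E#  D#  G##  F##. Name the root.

E#

Stacking in thirds gives E# – G## – B## – D# – F##, so E# is the root — E# dominant ninth sharp five.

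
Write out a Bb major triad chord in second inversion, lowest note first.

F  B♭  D

In root position, Bb major triad is B♭–D–F.
Second inversion puts the fifth (F) in the bass.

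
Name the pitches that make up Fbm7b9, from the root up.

Fb – Abb – Cb – Ebb – Gbb

Fbm7b9: minor seventh flat nine on Fb.
- root: Fb
- minor 3rd: Abb
- perfect 5th: Cb
- minor 7th: Ebb
- minor 9th: Gbb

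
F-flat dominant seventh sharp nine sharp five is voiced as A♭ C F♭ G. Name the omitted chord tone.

The full F-flat dominant seventh sharp nine sharp five chord is F♭, A♭, C, E𝄫, G.
Comparing with the voicing, the minor 7th (7th) — E𝄫 — is absent.

E𝄫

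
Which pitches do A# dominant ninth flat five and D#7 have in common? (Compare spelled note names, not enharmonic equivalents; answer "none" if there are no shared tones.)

A#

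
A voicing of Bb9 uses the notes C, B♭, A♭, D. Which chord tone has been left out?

The full Bb9 chord is B♭, D, F, A♭, C.
Comparing with the voicing, the perfect 5th (5th) — F — is absent.

F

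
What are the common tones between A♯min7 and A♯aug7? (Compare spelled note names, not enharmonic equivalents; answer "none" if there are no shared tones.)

A♯min7: A# C# E# G#
A♯aug7: A# C## E## G#
Common to both → A#, G#.

A# G#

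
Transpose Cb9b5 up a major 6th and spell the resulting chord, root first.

A♭ – C – E𝄫 – G♭ – B♭

A major 6th up from C♭ is A♭, so the new chord is A♭ dominant ninth flat five.
root → A♭
3rd (major 3rd) → C
5th (diminished 5th) → E𝄫
7th (minor 7th) → G♭
9th (major 9th) → B♭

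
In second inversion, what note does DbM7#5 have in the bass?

A

DbM7#5 in root position is Db–F–A–C.
Second inversion places the fifth in the bass, which is A.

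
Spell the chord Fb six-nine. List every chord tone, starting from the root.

Fb six-nine: six-nine on Fb.
Root: Fb
Major 3rd (3rd): Ab
Perfect 5th (5th): Cb
Major 6th (6th): Db
Major 9th (9th): Gb

Fb, Ab, Cb, Db, Gb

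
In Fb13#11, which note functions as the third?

Root of Fb13#11 = F♭. The 3rd is a major 3rd: F♭ up a major 3rd → A♭.

A♭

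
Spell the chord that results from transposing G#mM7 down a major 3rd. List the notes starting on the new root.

E  G  B  D♯

Transposed root: G♯ → E (major 3rd down). So we spell E minor-major seventh:
- root: E
- minor 3rd: G
- perfect 5th: B
- major 7th: D♯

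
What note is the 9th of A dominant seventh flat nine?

A dominant seventh flat nine is built on A; its 9th is a minor 9th above the root.
A second above A uses the letter B, and the minor 9th above A is B-flat.

B-flat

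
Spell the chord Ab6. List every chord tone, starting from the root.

Ab6 is a major sixth built on A♭.
root → A♭
3rd (major 3rd) → C
5th (perfect 5th) → E♭
6th (major 6th) → F

A♭ – C – E♭ – F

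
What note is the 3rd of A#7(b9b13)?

C##

A#7(b9b13) is built on A#; its 3rd is a major 3rd above the root.
A third above A uses the letter C, and the major 3rd above A# is C##.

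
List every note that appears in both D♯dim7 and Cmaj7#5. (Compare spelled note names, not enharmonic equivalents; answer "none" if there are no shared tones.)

D♯dim7 = D#, F#, A, C.
Cmaj7#5 = C, E, G#, B.
Shared: C.

C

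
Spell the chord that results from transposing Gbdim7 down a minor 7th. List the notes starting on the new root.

A minor 7th down from Gb is Ab, so the new chord is Ab diminished seventh.
Root: Ab
Minor 3rd (3rd): Cb
Diminished 5th (5th): Ebb
Diminished 7th (7th): Gbb

Ab  Cb  Ebb  Gbb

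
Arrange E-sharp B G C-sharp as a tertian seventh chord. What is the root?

Arranged so that each adjacent pair is a third by letter name: C-sharp – E-sharp – G – B.
The bottom of that stack, C-sharp, is the root (this is C-sharp dominant seventh flat five).

C-sharp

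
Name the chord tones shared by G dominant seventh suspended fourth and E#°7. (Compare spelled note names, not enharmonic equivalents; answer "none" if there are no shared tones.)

D

G dominant seventh suspended fourth: G C D F
E#°7: E# G# B D
Common to both → D.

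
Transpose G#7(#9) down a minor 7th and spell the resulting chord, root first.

A#, C##, E#, G#, B##

G# down a minor 7th → A#. New chord: A# dominant seventh sharp nine.
A# — root
C## — major 3rd
E# — perfect 5th
G# — minor 7th
B## — augmented 9th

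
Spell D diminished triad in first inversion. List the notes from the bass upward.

D diminished triad = D–F–A-flat; first inversion → third (F) lowest.

F – A-flat – D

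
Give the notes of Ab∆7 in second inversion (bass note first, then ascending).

In root position, Ab∆7 is Ab–C–Eb–G.
Second inversion puts the fifth (Eb) in the bass.

Eb, G, Ab, C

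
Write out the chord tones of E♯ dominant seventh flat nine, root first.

Root E#, quality dominant seventh flat nine:
Root: E#
Major 3rd (3rd): G##
Perfect 5th (5th): B#
Minor 7th (7th): D#
Minor 9th (9th): F#

E#  G##  B#  D#  F#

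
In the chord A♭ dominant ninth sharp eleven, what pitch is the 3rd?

C

Root of A♭ dominant ninth sharp eleven = A-flat. The 3rd is a major 3rd: A-flat up a major 3rd → C.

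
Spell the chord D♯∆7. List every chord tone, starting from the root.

D♯∆7 is a major seventh built on D#.
D# — root
F## — major 3rd
A# — perfect 5th
C## — major 7th

D#, F##, A#, C##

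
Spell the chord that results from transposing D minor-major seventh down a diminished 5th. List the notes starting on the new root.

D down a diminished 5th → G#. New chord: G# minor-major seventh.
Root: G#
Minor 3rd (3rd): B
Perfect 5th (5th): D#
Major 7th (7th): F##

G#, B, D#, F##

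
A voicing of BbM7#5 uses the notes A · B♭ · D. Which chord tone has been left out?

F♯

BbM7#5 = B♭, D, F♯, A. The voicing lacks the 5th (augmented 5th), F♯.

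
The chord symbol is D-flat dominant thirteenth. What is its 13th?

Root of D-flat dominant thirteenth = Db. The 13th is a major 13th: Db up a major 13th → Bb.

Bb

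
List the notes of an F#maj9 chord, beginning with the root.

F#maj9: major ninth on F#.
root → F#
3rd (major 3rd) → A#
5th (perfect 5th) → C#
7th (major 7th) → E#
9th (major 9th) → G#

F#, A#, C#, E#, G#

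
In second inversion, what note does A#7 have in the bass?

A#7 = A#–C##–E#–G#. Second inversion → fifth in the bass = E#.

E#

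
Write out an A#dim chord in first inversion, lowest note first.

A#dim = A#–C#–E; first inversion → third (C#) lowest.

C#  E  A#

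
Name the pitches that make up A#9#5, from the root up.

A#9#5 is a dominant ninth sharp five built on A♯.
- root: A♯
- major 3rd: C𝄪
- augmented 5th: E𝄪
- minor 7th: G♯
- major 9th: B♯

A♯  C𝄪  E𝄪  G♯  B♯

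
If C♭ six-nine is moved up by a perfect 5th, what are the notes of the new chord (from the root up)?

Gb, Bb, Db, Eb, Ab

Transposed root: Cb → Gb (perfect 5th up). So we spell Gb six-nine:
- root: Gb
- major 3rd: Bb
- perfect 5th: Db
- major 6th: Eb
- major 9th: Ab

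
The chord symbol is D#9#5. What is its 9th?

D#9#5 is built on D#; its 9th is a major 9th above the root.
A second above D uses the letter E, and the major 9th above D# is E#.

E#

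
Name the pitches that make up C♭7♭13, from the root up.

Cb, Eb, Gb, Bbb, Abb

C♭7♭13 is a dominant seventh flat thirteen built on Cb.
root → Cb
3rd (major 3rd) → Eb
5th (perfect 5th) → Gb
7th (minor 7th) → Bbb
13th (minor 13th) → Abb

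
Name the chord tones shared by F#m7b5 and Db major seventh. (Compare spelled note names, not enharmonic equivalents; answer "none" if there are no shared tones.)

F#m7b5 = F#, A, C, E.
Db major seventh = Db, F, Ab, C.
Shared: C.

C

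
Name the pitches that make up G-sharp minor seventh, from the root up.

Root G#, quality minor seventh:
root → G#
3rd (minor 3rd) → B
5th (perfect 5th) → D#
7th (minor 7th) → F#

G#  B  D#  F#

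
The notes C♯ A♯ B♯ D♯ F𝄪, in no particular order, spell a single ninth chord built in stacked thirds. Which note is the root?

Arranged so that each adjacent pair is a third by letter name: B♯ – D♯ – F𝄪 – A♯ – C♯.
The bottom of that stack, B♯, is the root (this is B♯ minor seventh flat nine).

B♯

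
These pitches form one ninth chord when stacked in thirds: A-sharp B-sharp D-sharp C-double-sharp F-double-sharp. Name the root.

Stacking in thirds gives B-sharp – D-sharp – F-double-sharp – A-sharp – C-double-sharp, so B-sharp is the root — B-sharp minor ninth.

B-sharp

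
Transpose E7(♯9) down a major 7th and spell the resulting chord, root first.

F, A, C, Eb, G#

A major 7th down from E is F, so the new chord is F dominant seventh sharp nine.
Root: F
Major 3rd (3rd): A
Perfect 5th (5th): C
Minor 7th (7th): Eb
Augmented 9th (9th): G#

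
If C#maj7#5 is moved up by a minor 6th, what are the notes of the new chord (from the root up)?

A minor 6th up from C♯ is A, so the new chord is A augmented major seventh.
A — root
C♯ — major 3rd
E♯ — augmented 5th
G♯ — major 7th

A, C♯, E♯, G♯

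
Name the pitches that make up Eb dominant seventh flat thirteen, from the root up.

Root E-flat, quality dominant seventh flat thirteen:
E-flat — root
G — major 3rd
B-flat — perfect 5th
D-flat — minor 7th
C-flat — minor 13th

E-flat, G, B-flat, D-flat, C-flat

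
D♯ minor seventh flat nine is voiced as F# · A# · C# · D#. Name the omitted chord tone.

The full D♯ minor seventh flat nine chord is D#, F#, A#, C#, E.
Comparing with the voicing, the minor 9th (9th) — E — is absent.

E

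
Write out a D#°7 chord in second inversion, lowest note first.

D#°7 = D#–F#–A–C; second inversion → fifth (A) lowest.

A C D# F#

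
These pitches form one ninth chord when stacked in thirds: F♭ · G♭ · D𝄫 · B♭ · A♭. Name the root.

G♭

Stacking in thirds gives G♭ – B♭ – D𝄫 – F♭ – A♭, so G♭ is the root — G♭ dominant ninth flat five.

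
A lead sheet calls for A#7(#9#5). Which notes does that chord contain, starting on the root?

Root A#, quality dominant seventh sharp nine sharp five:
root → A#
3rd (major 3rd) → C##
5th (augmented 5th) → E##
7th (minor 7th) → G#
9th (augmented 9th) → B##

A# – C## – E## – G# – B##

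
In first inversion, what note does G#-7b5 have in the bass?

B

G#-7b5 = G#–B–D–F#. First inversion → third in the bass = B.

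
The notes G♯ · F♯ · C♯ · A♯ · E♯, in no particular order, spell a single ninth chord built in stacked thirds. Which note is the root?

F♯

Stacking in thirds gives F♯ – A♯ – C♯ – E♯ – G♯, so F♯ is the root — F♯ major ninth.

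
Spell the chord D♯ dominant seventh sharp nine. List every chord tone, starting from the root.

D#  F##  A#  C#  E##

D♯ dominant seventh sharp nine: dominant seventh sharp nine on D#.
Root: D#
Major 3rd (3rd): F##
Perfect 5th (5th): A#
Minor 7th (7th): C#
Augmented 9th (9th): E##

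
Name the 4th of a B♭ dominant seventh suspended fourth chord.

Eb

Root of B♭ dominant seventh suspended fourth = Bb. The 4th is a perfect 4th: Bb up a perfect 4th → Eb.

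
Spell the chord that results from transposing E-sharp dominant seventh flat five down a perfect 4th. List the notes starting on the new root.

Transposed root: E-sharp → B-sharp (perfect 4th down). So we spell B-sharp dominant seventh flat five:
root → B-sharp
3rd (major 3rd) → D-double-sharp
5th (diminished 5th) → F-sharp
7th (minor 7th) → A-sharp

B-sharp D-double-sharp F-sharp A-sharp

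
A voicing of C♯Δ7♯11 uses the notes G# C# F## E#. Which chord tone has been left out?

C♯Δ7♯11 = C#, E#, G#, B#, F##. The voicing lacks the 7th (major 7th), B#.

B#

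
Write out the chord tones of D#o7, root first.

D#o7 is a diminished seventh built on D#.
root → D#
3rd (minor 3rd) → F#
5th (diminished 5th) → A
7th (diminished 7th) → C

D# F# A C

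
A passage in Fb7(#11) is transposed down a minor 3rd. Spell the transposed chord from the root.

A minor 3rd down from F♭ is D♭, so the new chord is D♭ dominant seventh sharp eleven.
root → D♭
3rd (major 3rd) → F
5th (perfect 5th) → A♭
7th (minor 7th) → C♭
11th (augmented 11th) → G

D♭, F, A♭, C♭, G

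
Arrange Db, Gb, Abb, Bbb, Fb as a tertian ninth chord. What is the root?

Arranged so that each adjacent pair is a third by letter name: Gb – Bbb – Db – Fb – Abb.
The bottom of that stack, Gb, is the root (this is Gb minor seventh flat nine).

Gb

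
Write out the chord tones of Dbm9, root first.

Db – Fb – Ab – Cb – Eb

Dbm9 is a minor ninth built on Db.
- root: Db
- minor 3rd: Fb
- perfect 5th: Ab
- minor 7th: Cb
- major 9th: Eb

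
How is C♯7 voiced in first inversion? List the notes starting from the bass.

E# G# B C#

In root position, C♯7 is C#–E#–G#–B.
First inversion puts the third (E#) in the bass.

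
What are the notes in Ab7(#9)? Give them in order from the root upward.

Ab C Eb Gb B

Ab7(#9): dominant seventh sharp nine on Ab.
root → Ab
3rd (major 3rd) → C
5th (perfect 5th) → Eb
7th (minor 7th) → Gb
9th (augmented 9th) → B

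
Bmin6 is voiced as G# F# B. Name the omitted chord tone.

D

Bmin6 = B, D, F#, G#. The voicing lacks the 3rd (minor 3rd), D.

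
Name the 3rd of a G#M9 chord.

B#

G#M9 is built on G#; its 3rd is a major 3rd above the root.
A third above G uses the letter B, and the major 3rd above G# is B#.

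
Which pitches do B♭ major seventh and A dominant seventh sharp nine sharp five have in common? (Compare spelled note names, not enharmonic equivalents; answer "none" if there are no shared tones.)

B♭ major seventh: Bb D F A
A dominant seventh sharp nine sharp five: A C# E# G B#
Common to both → A.

A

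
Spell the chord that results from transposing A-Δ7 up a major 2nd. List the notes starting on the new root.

A up a major 2nd → B. New chord: B minor-major seventh.
Root: B
Minor 3rd (3rd): D
Perfect 5th (5th): F#
Major 7th (7th): A#

B D F# A#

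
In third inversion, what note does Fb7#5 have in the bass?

Ebb

Fb7#5 = Fb–Ab–C–Ebb. Third inversion → seventh in the bass = Ebb.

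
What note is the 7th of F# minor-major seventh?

Root of F# minor-major seventh = F#. The 7th is a major 7th: F# up a major 7th → E#.

E#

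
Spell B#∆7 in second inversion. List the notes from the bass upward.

F##  A##  B#  D##

B#∆7 = B#–D##–F##–A##; second inversion → fifth (F##) lowest.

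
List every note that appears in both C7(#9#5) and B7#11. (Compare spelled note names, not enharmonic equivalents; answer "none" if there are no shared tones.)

D#

C7(#9#5) = C, E, G#, Bb, D#.
B7#11 = B, D#, F#, A, E#.
Shared: D#.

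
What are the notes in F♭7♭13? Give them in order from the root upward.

Fb  Ab  Cb  Ebb  Dbb

F♭7♭13 is a dominant seventh flat thirteen built on Fb.
Root: Fb
Major 3rd (3rd): Ab
Perfect 5th (5th): Cb
Minor 7th (7th): Ebb
Minor 13th (13th): Dbb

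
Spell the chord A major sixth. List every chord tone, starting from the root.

A, C-sharp, E, F-sharp

A major sixth: major sixth on A.
- root: A
- major 3rd: C-sharp
- perfect 5th: E
- major 6th: F-sharp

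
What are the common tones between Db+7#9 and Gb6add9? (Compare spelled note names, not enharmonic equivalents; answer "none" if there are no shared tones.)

Db+7#9 = Db, F, A, Cb, E.
Gb6add9 = Gb, Bb, Db, Eb, Ab.
Shared: Db.

Db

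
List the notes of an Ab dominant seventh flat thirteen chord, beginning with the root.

Ab dominant seventh flat thirteen is a dominant seventh flat thirteen built on Ab.
root → Ab
3rd (major 3rd) → C
5th (perfect 5th) → Eb
7th (minor 7th) → Gb
13th (minor 13th) → Fb

Ab  C  Eb  Gb  Fb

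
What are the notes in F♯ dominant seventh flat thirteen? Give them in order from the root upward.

F-sharp  A-sharp  C-sharp  E  D

F♯ dominant seventh flat thirteen is a dominant seventh flat thirteen built on F-sharp.
- root: F-sharp
- major 3rd: A-sharp
- perfect 5th: C-sharp
- minor 7th: E
- minor 13th: D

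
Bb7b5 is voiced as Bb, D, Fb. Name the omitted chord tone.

Ab

Bb7b5 = Bb, D, Fb, Ab. The voicing lacks the 7th (minor 7th), Ab.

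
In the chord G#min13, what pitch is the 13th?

G#min13 is built on G#; its 13th is a major 13th above the root.
A sixth above G uses the letter E, and the major 13th above G# is E#.

E#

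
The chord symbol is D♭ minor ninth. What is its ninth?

Root of D♭ minor ninth = D-flat. The 9th is a major 9th: D-flat up a major 9th → E-flat.

E-flat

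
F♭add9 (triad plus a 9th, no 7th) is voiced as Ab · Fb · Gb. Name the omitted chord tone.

Cb

F♭add9 = Fb, Ab, Cb, Gb. The voicing lacks the 5th (perfect 5th), Cb.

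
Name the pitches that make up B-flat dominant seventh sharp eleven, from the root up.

Root Bb, quality dominant seventh sharp eleven:
root → Bb
3rd (major 3rd) → D
5th (perfect 5th) → F
7th (minor 7th) → Ab
11th (augmented 11th) → E

Bb – D – F – Ab – E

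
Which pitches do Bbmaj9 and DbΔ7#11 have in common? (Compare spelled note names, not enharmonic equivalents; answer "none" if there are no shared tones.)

Bbmaj9 = Bb, D, F, A, C.
DbΔ7#11 = Db, F, Ab, C, G.
Shared: F, C.

F – C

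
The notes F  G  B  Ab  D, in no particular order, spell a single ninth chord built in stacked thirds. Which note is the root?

G

Arranged so that each adjacent pair is a third by letter name: G – B – D – F – Ab.
The bottom of that stack, G, is the root (this is G dominant seventh flat nine).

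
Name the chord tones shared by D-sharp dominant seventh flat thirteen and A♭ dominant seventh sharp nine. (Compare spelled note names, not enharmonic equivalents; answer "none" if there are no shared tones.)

D-sharp dominant seventh flat thirteen: D-sharp F-double-sharp A-sharp C-sharp B
A♭ dominant seventh sharp nine: A-flat C E-flat G-flat B
Common to both → B.

B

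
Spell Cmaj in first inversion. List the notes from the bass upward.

E G C

Cmaj = C–E–G; first inversion → third (E) lowest.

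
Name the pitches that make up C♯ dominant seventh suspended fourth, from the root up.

C♯ dominant seventh suspended fourth: dominant seventh suspended fourth on C♯.
root → C♯
4th (perfect 4th) → F♯
5th (perfect 5th) → G♯
7th (minor 7th) → B

C♯  F♯  G♯  B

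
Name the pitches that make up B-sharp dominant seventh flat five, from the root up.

B-sharp dominant seventh flat five: dominant seventh flat five on B-sharp.
root → B-sharp
3rd (major 3rd) → D-double-sharp
5th (diminished 5th) → F-sharp
7th (minor 7th) → A-sharp

B-sharp – D-double-sharp – F-sharp – A-sharp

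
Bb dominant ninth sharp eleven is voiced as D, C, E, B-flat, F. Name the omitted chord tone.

A-flat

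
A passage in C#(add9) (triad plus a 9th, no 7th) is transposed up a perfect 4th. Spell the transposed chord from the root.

Transposed root: C# → F# (perfect 4th up). So we spell F# added-ninth:
- root: F#
- major 3rd: A#
- perfect 5th: C#
- major 9th: G#

F#, A#, C#, G#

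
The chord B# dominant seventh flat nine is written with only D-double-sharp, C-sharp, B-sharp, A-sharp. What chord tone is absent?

F-double-sharp

B# dominant seventh flat nine = B-sharp, D-double-sharp, F-double-sharp, A-sharp, C-sharp. The voicing lacks the 5th (perfect 5th), F-double-sharp.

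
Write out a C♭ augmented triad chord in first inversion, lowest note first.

C♭ augmented triad = C-flat–E-flat–G; first inversion → third (E-flat) lowest.

E-flat, G, C-flat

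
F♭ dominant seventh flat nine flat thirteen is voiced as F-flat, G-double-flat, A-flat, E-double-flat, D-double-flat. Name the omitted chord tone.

The full F♭ dominant seventh flat nine flat thirteen chord is F-flat, A-flat, C-flat, E-double-flat, G-double-flat, D-double-flat.
Comparing with the voicing, the perfect 5th (5th) — C-flat — is absent.

C-flat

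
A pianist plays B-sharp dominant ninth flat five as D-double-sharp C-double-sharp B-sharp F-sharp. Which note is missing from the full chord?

The full B-sharp dominant ninth flat five chord is B-sharp, D-double-sharp, F-sharp, A-sharp, C-double-sharp.
Comparing with the voicing, the minor 7th (7th) — A-sharp — is absent.

A-sharp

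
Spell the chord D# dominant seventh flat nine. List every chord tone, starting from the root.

D♯, F𝄪, A♯, C♯, E

D# dominant seventh flat nine is a dominant seventh flat nine built on D♯.
root → D♯
3rd (major 3rd) → F𝄪
5th (perfect 5th) → A♯
7th (minor 7th) → C♯
9th (minor 9th) → E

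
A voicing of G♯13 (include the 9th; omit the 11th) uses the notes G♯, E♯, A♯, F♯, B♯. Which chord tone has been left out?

The full G♯13 chord is G♯, B♯, D♯, F♯, A♯, E♯.
Comparing with the voicing, the perfect 5th (5th) — D♯ — is absent.

D♯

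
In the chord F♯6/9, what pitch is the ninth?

F♯6/9 is built on F#; its 9th is a major 9th above the root.
A second above F uses the letter G, and the major 9th above F# is G#.

G#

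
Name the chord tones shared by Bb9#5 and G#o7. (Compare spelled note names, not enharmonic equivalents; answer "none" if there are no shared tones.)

D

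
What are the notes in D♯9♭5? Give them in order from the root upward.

D#  F##  A  C#  E#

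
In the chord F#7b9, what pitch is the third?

A#

Root of F#7b9 = F#. The 3rd is a major 3rd: F# up a major 3rd → A#.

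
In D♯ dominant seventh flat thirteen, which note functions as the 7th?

C#

Root of D♯ dominant seventh flat thirteen = D#. The 7th is a minor 7th: D# up a minor 7th → C#.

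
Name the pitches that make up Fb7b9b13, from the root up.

Fb Ab Cb Ebb Gbb Dbb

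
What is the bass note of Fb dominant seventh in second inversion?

C♭

Fb dominant seventh in root position is F♭–A♭–C♭–E𝄫.
Second inversion places the fifth in the bass, which is C♭.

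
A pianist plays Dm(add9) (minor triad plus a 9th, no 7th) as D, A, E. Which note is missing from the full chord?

F

Dm(add9) = D, F, A, E. The voicing lacks the 3rd (minor 3rd), F.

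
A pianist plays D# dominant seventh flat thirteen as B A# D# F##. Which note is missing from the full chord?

C#

D# dominant seventh flat thirteen = D#, F##, A#, C#, B. The voicing lacks the 7th (minor 7th), C#.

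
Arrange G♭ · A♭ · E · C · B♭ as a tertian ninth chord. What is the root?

A♭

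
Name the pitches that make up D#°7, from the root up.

D#°7 is a diminished seventh built on D#.
- root: D#
- minor 3rd: F#
- diminished 5th: A
- diminished 7th: C

D#  F#  A  C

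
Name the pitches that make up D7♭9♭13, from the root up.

D – F# – A – C – Eb – Bb

D7♭9♭13: dominant seventh flat nine flat thirteen on D.
D — root
F# — major 3rd
A — perfect 5th
C — minor 7th
Eb — minor 9th
Bb — minor 13th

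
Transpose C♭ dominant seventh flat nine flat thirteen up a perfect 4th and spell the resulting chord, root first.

Fb, Ab, Cb, Ebb, Gbb, Dbb

Cb up a perfect 4th → Fb. New chord: Fb dominant seventh flat nine flat thirteen.
- root: Fb
- major 3rd: Ab
- perfect 5th: Cb
- minor 7th: Ebb
- minor 9th: Gbb
- minor 13th: Dbb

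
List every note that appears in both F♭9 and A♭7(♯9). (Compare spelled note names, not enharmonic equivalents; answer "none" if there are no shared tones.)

Ab – Gb

F♭9: Fb Ab Cb Ebb Gb
A♭7(♯9): Ab C Eb Gb B
Common to both → Ab, Gb.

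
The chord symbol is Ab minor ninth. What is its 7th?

Gb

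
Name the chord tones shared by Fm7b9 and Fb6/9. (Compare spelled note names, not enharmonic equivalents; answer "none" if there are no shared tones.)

A♭, G♭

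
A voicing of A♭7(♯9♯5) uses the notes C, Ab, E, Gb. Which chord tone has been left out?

The full A♭7(♯9♯5) chord is Ab, C, E, Gb, B.
Comparing with the voicing, the augmented 9th (9th) — B — is absent.

B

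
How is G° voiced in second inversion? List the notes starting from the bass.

In root position, G° is G–B♭–D♭.
Second inversion puts the fifth (D♭) in the bass.

D♭ – G – B♭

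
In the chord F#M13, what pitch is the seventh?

E#

F#M13 is built on F#; its 7th is a major 7th above the root.
A seventh above F uses the letter E, and the major 7th above F# is E#.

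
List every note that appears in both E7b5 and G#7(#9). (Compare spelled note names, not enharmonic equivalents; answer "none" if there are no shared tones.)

G#

E7b5: E G# Bb D
G#7(#9): G# B# D# F# A##
Common to both → G#.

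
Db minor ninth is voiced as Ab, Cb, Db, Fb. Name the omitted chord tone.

Eb

The full Db minor ninth chord is Db, Fb, Ab, Cb, Eb.
Comparing with the voicing, the major 9th (9th) — Eb — is absent.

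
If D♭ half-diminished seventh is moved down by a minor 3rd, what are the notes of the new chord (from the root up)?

Bb – Db – Fb – Ab

Transposed root: Db → Bb (minor 3rd down). So we spell Bb half-diminished seventh:
- root: Bb
- minor 3rd: Db
- diminished 5th: Fb
- minor 7th: Ab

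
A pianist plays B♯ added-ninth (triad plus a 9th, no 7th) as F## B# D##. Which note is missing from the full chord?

The full B♯ added-ninth chord is B#, D##, F##, C##.
Comparing with the voicing, the major 9th (9th) — C## — is absent.

C##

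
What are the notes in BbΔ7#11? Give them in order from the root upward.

B♭ D F A E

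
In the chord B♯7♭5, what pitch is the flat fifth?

Root of B♯7♭5 = B#. The 5th is a diminished 5th: B# up a diminished 5th → F#.

F#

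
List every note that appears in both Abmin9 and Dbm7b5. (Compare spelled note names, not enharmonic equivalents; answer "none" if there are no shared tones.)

Cb

Abmin9: Ab Cb Eb Gb Bb
Dbm7b5: Db Fb Abb Cb
Common to both → Cb.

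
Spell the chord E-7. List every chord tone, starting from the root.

E-7 is a minor seventh built on E.
E — root
G — minor 3rd
B — perfect 5th
D — minor 7th

E – G – B – D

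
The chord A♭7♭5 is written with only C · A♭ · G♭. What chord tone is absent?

A♭7♭5 = A♭, C, E𝄫, G♭. The voicing lacks the 5th (diminished 5th), E𝄫.

E𝄫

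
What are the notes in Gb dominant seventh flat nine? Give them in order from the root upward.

Gb, Bb, Db, Fb, Abb

Root Gb, quality dominant seventh flat nine:
root → Gb
3rd (major 3rd) → Bb
5th (perfect 5th) → Db
7th (minor 7th) → Fb
9th (minor 9th) → Abb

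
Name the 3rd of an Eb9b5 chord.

Root of Eb9b5 = Eb. The 3rd is a major 3rd: Eb up a major 3rd → G.

G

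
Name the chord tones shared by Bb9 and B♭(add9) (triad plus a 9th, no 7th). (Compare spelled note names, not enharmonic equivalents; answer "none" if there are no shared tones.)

Bb9: Bb D F Ab C
B♭(add9): Bb D F C
Common to both → Bb, D, F, C.

Bb – D – F – C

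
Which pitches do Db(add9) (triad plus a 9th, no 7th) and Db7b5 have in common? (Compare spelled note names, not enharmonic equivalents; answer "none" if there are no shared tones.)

Db – F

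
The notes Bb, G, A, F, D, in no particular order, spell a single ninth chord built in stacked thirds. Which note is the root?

Stacking in thirds gives G – Bb – D – F – A, so G is the root — G minor ninth.

G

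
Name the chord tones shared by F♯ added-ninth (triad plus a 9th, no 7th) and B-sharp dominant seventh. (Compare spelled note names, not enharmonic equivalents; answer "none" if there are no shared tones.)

A-sharp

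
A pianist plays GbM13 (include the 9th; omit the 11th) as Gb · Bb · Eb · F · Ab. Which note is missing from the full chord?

Db

GbM13 = Gb, Bb, Db, F, Ab, Eb. The voicing lacks the 5th (perfect 5th), Db.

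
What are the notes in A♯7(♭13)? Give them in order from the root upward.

A♯7(♭13) is a dominant seventh flat thirteen built on A#.
- root: A#
- major 3rd: C##
- perfect 5th: E#
- minor 7th: G#
- minor 13th: F#

A# C## E# G# F#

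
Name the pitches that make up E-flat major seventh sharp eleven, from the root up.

Root Eb, quality major seventh sharp eleven:
- root: Eb
- major 3rd: G
- perfect 5th: Bb
- major 7th: D
- augmented 11th: A

Eb  G  Bb  D  A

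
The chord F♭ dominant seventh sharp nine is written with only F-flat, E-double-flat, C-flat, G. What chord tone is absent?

A-flat

The full F♭ dominant seventh sharp nine chord is F-flat, A-flat, C-flat, E-double-flat, G.
Comparing with the voicing, the major 3rd (3rd) — A-flat — is absent.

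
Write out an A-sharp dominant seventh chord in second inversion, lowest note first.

A-sharp dominant seventh = A-sharp–C-double-sharp–E-sharp–G-sharp; second inversion → fifth (E-sharp) lowest.

E-sharp – G-sharp – A-sharp – C-double-sharp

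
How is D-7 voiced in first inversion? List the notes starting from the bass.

F, A, C, D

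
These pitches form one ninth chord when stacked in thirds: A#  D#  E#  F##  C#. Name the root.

D#

Stacking in thirds gives D# – F## – A# – C# – E#, so D# is the root — D# dominant ninth.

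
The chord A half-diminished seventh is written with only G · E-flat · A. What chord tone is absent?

The full A half-diminished seventh chord is A, C, E-flat, G.
Comparing with the voicing, the minor 3rd (3rd) — C — is absent.

C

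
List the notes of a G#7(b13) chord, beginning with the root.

G#7(b13) is a dominant seventh flat thirteen built on G♯.
Root: G♯
Major 3rd (3rd): B♯
Perfect 5th (5th): D♯
Minor 7th (7th): F♯
Minor 13th (13th): E

G♯, B♯, D♯, F♯, E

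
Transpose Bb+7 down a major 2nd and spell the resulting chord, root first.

Ab C E Gb

Transposed root: Bb → Ab (major 2nd down). So we spell Ab augmented seventh:
root → Ab
3rd (major 3rd) → C
5th (augmented 5th) → E
7th (minor 7th) → Gb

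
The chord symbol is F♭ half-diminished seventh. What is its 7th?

E𝄫

Root of F♭ half-diminished seventh = F♭. The 7th is a minor 7th: F♭ up a minor 7th → E𝄫.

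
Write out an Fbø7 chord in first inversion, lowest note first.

Abb, Cbb, Ebb, Fb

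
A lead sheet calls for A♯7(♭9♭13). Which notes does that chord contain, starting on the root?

A# C## E# G# B F#

A♯7(♭9♭13) is a dominant seventh flat nine flat thirteen built on A#.
root → A#
3rd (major 3rd) → C##
5th (perfect 5th) → E#
7th (minor 7th) → G#
9th (minor 9th) → B
13th (minor 13th) → F#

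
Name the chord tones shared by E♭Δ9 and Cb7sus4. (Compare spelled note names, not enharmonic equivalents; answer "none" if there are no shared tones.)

E♭Δ9: E♭ G B♭ D F
Cb7sus4: C♭ F♭ G♭ B𝄫
Common to both → none.

none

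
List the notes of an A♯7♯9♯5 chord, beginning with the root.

Root A#, quality dominant seventh sharp nine sharp five:
root → A#
3rd (major 3rd) → C##
5th (augmented 5th) → E##
7th (minor 7th) → G#
9th (augmented 9th) → B##

A#, C##, E##, G#, B##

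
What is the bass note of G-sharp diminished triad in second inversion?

G-sharp diminished triad = G#–B–D. Second inversion → fifth in the bass = D.

D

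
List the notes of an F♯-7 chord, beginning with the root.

F♯-7: minor seventh on F#.
- root: F#
- minor 3rd: A
- perfect 5th: C#
- minor 7th: E

F# – A – C# – E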